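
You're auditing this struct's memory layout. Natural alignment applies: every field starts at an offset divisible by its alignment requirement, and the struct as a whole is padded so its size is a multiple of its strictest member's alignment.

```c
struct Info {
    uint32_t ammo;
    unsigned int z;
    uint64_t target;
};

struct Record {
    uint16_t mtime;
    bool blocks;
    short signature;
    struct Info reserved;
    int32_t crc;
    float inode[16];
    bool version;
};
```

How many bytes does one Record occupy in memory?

Info: @0: ammo [4B, align 4] → 4; @4: z [4B, align 4] → 8; @8: target [8B, align 8] → 16; size 16, align 8
@0: mtime [2B, align 2] → 2
@2: blocks [1B, align 1] → 3
+1 pad (align 2)
@4: signature [2B, align 2] → 6
+2 pad (align 8)
@8: reserved [16B, align 8] → 24
@24: crc [4B, align 4] → 28
@28: inode [64B, align 4] → 92
@92: version [1B, align 1] → 93
+3 tail pad (align 8)
size 96, align 8

96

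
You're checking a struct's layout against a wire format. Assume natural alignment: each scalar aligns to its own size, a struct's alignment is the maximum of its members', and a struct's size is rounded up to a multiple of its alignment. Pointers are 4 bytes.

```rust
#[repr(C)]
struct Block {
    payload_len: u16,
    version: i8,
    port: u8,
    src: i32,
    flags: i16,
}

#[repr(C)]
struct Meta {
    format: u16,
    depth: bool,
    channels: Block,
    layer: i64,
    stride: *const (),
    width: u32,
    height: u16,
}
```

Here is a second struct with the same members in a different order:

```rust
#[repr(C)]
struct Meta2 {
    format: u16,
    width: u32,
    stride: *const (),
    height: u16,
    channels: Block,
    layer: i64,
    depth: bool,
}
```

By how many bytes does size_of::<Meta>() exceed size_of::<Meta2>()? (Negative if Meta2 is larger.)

-8

Block: payload_len at 0 (size 2, align 2) → ends 2; version at 2 (size 1, align 1) → ends 3; port at 3 (size 1, align 1) → ends 4; src at 4 (size 4, align 4) → ends 8; flags at 8 (size 2, align 2) → ends 10; tail pad 2 to reach multiple of 4; total 12 bytes, alignment 4
format at 0 (size 2, align 2) → ends 2
depth at 2 (size 1, align 1) → ends 3
pad 1 to align 4 for channels
channels at 4 (size 12, align 4) → ends 16
layer at 16 (size 8, align 8) → ends 24
stride at 24 (size 4, align 4) → ends 28
width at 28 (size 4, align 4) → ends 32
height at 32 (size 2, align 2) → ends 34
tail pad 6 to reach multiple of 8
total 40 bytes, alignment 8
— Meta2 —
format at 0 (size 2, align 2) → ends 2
pad 2 to align 4 for width
width at 4 (size 4, align 4) → ends 8
stride at 8 (size 4, align 4) → ends 12
height at 12 (size 2, align 2) → ends 14
pad 2 to align 4 for channels
channels at 16 (size 12, align 4) → ends 28
pad 4 to align 8 for layer
layer at 32 (size 8, align 8) → ends 40
depth at 40 (size 1, align 1) → ends 41
tail pad 7 to reach multiple of 8
total 48 bytes, alignment 8
40 − 48 = -8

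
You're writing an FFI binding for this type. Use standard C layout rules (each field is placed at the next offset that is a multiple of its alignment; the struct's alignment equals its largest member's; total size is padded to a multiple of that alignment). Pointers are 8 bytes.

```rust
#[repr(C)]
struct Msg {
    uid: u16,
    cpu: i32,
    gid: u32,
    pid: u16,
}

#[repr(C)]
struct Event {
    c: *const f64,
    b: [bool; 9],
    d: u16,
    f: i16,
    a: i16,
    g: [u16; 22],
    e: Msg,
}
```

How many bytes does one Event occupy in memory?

88

Msg: uid at 0 (size 2, align 2) → ends 2; pad 2 to align 4 for cpu; cpu at 4 (size 4, align 4) → ends 8; gid at 8 (size 4, align 4) → ends 12; pid at 12 (size 2, align 2) → ends 14; tail pad 2 to reach multiple of 4; total 16 bytes, alignment 4
c at 0 (size 8, align 8) → ends 8
b at 8 (size 9, align 1) → ends 17
pad 1 to align 2 for d
d at 18 (size 2, align 2) → ends 20
f at 20 (size 2, align 2) → ends 22
a at 22 (size 2, align 2) → ends 24
g at 24 (size 44, align 2) → ends 68
e at 68 (size 16, align 4) → ends 84
tail pad 4 to reach multiple of 8
total 88 bytes, alignment 8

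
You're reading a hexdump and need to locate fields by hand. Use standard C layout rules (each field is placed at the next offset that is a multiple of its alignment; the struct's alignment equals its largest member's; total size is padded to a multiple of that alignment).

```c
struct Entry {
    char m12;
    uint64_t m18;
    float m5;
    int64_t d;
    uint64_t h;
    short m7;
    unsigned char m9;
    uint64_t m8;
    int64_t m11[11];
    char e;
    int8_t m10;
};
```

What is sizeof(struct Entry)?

152 bytes

@0: m12 [1B, align 1] → 1
+7 pad (align 8)
@8: m18 [8B, align 8] → 16
@16: m5 [4B, align 4] → 20
+4 pad (align 8)
@24: d [8B, align 8] → 32
@32: h [8B, align 8] → 40
@40: m7 [2B, align 2] → 42
@42: m9 [1B, align 1] → 43
+5 pad (align 8)
@48: m8 [8B, align 8] → 56
@56: m11 [88B, align 8] → 144
@144: e [1B, align 1] → 145
@145: m10 [1B, align 1] → 146
+6 tail pad (align 8)
size 152, align 8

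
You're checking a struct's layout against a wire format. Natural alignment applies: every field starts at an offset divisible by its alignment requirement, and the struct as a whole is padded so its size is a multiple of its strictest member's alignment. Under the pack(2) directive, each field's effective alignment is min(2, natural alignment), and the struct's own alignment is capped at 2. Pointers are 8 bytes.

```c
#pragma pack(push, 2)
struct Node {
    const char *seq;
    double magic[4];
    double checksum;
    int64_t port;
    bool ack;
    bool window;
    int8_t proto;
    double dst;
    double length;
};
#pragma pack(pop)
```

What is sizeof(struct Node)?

76

seq at 0 (size 8, align 2) → ends 8
magic at 8 (size 32, align 2) → ends 40
checksum at 40 (size 8, align 2) → ends 48
port at 48 (size 8, align 2) → ends 56
ack at 56 (size 1, align 1) → ends 57
window at 57 (size 1, align 1) → ends 58
proto at 58 (size 1, align 1) → ends 59
pad 1 to align 2 for dst
dst at 60 (size 8, align 2) → ends 68
length at 68 (size 8, align 2) → ends 76
total 76 bytes, alignment 2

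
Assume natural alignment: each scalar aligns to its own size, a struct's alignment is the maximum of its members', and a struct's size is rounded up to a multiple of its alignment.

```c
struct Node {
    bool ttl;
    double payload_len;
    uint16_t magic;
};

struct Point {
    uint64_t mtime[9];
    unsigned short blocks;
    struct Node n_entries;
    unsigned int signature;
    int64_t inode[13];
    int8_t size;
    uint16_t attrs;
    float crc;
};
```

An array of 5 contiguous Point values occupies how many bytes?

1120

Node: 0..1  ttl  (1B, 1-aligned); 1..8  -- padding (7B); 8..16  payload_len  (8B, 8-aligned); 16..18  magic  (2B, 2-aligned); 18..24  -- tail padding (6B); sizeof = 24, alignof = 8
0..72  mtime  (72B, 8-aligned)
72..74  blocks  (2B, 2-aligned)
74..80  -- padding (6B)
80..104  n_entries  (24B, 8-aligned)
104..108  signature  (4B, 4-aligned)
108..112  -- padding (4B)
112..216  inode  (104B, 8-aligned)
216..217  size  (1B, 1-aligned)
217..218  -- padding (1B)
218..220  attrs  (2B, 2-aligned)
220..224  crc  (4B, 4-aligned)
sizeof = 224, alignof = 8
array of 5: 5 × 224 = 1120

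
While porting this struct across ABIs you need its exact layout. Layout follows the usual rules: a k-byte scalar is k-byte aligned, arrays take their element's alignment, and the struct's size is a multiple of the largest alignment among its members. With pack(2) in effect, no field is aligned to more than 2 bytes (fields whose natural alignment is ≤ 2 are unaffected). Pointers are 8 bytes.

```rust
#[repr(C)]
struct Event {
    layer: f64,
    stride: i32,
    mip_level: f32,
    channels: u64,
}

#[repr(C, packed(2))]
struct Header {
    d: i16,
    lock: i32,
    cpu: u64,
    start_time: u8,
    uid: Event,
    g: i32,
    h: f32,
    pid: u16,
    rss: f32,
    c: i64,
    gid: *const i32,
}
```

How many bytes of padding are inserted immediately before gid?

0

Event: 0..8  layer  (8B, 8-aligned); 8..12  stride  (4B, 4-aligned); 12..16  mip_level  (4B, 4-aligned); 16..24  channels  (8B, 8-aligned); sizeof = 24, alignof = 8
0..2  d  (2B, 2-aligned)
2..6  lock  (4B, 2-aligned)
6..14  cpu  (8B, 2-aligned)
14..15  start_time  (1B, 1-aligned)
15..16  -- padding (1B)
16..40  uid  (24B, 2-aligned)
40..44  g  (4B, 2-aligned)
44..48  h  (4B, 2-aligned)
48..50  pid  (2B, 2-aligned)
50..54  rss  (4B, 2-aligned)
54..62  c  (8B, 2-aligned)
62..70  gid  (8B, 2-aligned)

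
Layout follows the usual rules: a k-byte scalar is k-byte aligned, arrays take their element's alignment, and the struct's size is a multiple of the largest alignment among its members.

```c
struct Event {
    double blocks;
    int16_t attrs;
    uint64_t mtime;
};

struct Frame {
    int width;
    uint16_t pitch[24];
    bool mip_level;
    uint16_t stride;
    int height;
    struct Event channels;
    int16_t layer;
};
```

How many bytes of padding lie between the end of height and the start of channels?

4

Event: 0..8  blocks  (8B, 8-aligned); 8..10  attrs  (2B, 2-aligned); 10..16  -- padding (6B); 16..24  mtime  (8B, 8-aligned); sizeof = 24, alignof = 8
0..4  width  (4B, 4-aligned)
4..52  pitch  (48B, 2-aligned)
52..53  mip_level  (1B, 1-aligned)
53..54  -- padding (1B)
54..56  stride  (2B, 2-aligned)
56..60  height  (4B, 4-aligned)
60..64  -- padding (4B)
64..88  channels  (24B, 8-aligned)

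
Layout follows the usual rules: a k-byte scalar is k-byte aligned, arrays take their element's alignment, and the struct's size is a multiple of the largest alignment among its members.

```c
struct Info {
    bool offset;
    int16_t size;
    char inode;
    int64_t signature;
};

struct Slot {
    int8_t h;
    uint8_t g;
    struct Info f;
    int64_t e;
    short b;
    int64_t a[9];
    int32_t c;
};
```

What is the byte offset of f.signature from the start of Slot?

16

Info: 0..1  offset  (1B, 1-aligned); 1..2  -- padding (1B); 2..4  size  (2B, 2-aligned); 4..5  inode  (1B, 1-aligned); 5..8  -- padding (3B); 8..16  signature  (8B, 8-aligned); sizeof = 16, alignof = 8
0..1  h  (1B, 1-aligned)
1..2  g  (1B, 1-aligned)
2..8  -- padding (6B)
8..24  f  (16B, 8-aligned)
within Info: signature at 8
8 + 8 = 16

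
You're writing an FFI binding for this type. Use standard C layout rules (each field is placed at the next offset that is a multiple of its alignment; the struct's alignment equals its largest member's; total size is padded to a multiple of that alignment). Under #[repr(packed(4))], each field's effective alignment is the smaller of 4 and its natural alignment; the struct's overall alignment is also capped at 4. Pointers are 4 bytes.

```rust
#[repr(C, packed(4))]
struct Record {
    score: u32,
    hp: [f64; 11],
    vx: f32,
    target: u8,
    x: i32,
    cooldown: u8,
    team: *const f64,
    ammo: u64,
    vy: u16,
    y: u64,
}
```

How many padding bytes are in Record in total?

score at 0 (size 4, align 4) → ends 4
hp at 4 (size 88, align 4) → ends 92
vx at 92 (size 4, align 4) → ends 96
target at 96 (size 1, align 1) → ends 97
pad 3 to align 4 for x
x at 100 (size 4, align 4) → ends 104
cooldown at 104 (size 1, align 1) → ends 105
pad 3 to align 4 for team
team at 108 (size 4, align 4) → ends 112
ammo at 112 (size 8, align 4) → ends 120
vy at 120 (size 2, align 2) → ends 122
pad 2 to align 4 for y
y at 124 (size 8, align 4) → ends 132
total 132 bytes, alignment 4
data bytes 124, size 132 → padding 8

8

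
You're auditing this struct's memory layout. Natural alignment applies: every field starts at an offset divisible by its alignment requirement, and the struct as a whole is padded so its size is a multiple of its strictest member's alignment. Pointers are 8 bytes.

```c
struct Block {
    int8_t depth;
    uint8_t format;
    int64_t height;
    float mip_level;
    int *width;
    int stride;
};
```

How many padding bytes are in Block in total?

14

@0: depth [1B, align 1] → 1
@1: format [1B, align 1] → 2
+6 pad (align 8)
@8: height [8B, align 8] → 16
@16: mip_level [4B, align 4] → 20
+4 pad (align 8)
@24: width [8B, align 8] → 32
@32: stride [4B, align 4] → 36
+4 tail pad (align 8)
size 40, align 8
data bytes 26, size 40 → padding 14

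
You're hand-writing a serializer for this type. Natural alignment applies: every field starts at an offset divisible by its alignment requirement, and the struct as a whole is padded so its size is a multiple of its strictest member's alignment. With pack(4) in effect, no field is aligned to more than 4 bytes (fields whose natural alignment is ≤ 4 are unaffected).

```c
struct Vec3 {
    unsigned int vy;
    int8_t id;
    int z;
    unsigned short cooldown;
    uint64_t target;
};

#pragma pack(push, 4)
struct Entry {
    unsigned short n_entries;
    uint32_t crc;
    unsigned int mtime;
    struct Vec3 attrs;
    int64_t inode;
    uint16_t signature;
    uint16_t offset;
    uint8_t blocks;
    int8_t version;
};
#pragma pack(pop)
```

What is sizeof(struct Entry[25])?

Vec3: 0..4  vy  (4B, 4-aligned); 4..5  id  (1B, 1-aligned); 5..8  -- padding (3B); 8..12  z  (4B, 4-aligned); 12..14  cooldown  (2B, 2-aligned); 14..16  -- padding (2B); 16..24  target  (8B, 8-aligned); sizeof = 24, alignof = 8
0..2  n_entries  (2B, 2-aligned)
2..4  -- padding (2B)
4..8  crc  (4B, 4-aligned)
8..12  mtime  (4B, 4-aligned)
12..36  attrs  (24B, 4-aligned)
36..44  inode  (8B, 4-aligned)
44..46  signature  (2B, 2-aligned)
46..48  offset  (2B, 2-aligned)
48..49  blocks  (1B, 1-aligned)
49..50  version  (1B, 1-aligned)
50..52  -- tail padding (2B)
sizeof = 52, alignof = 4
array of 25: 25 × 52 = 1300

1300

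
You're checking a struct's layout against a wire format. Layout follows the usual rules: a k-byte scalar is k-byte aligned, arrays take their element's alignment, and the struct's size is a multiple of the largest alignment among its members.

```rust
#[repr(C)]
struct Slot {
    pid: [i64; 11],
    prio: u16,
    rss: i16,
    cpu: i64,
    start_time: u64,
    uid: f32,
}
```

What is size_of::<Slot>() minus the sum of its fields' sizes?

@0: pid [88B, align 8] → 88
@88: prio [2B, align 2] → 90
@90: rss [2B, align 2] → 92
+4 pad (align 8)
@96: cpu [8B, align 8] → 104
@104: start_time [8B, align 8] → 112
@112: uid [4B, align 4] → 116
+4 tail pad (align 8)
size 120, align 8
data bytes 112, size 120 → padding 8

8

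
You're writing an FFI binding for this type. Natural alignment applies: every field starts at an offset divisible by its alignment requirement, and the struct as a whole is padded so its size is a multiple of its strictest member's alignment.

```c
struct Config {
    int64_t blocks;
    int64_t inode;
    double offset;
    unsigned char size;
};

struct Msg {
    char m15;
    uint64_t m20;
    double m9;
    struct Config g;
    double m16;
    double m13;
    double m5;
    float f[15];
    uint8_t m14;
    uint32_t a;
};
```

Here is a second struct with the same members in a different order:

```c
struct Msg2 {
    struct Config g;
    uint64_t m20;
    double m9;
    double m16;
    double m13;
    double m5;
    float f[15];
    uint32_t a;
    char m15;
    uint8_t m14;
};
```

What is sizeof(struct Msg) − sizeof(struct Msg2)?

Config: blocks at 0 (size 8, align 8) → ends 8; inode at 8 (size 8, align 8) → ends 16; offset at 16 (size 8, align 8) → ends 24; size at 24 (size 1, align 1) → ends 25; tail pad 7 to reach multiple of 8; total 32 bytes, alignment 8
m15 at 0 (size 1, align 1) → ends 1
pad 7 to align 8 for m20
m20 at 8 (size 8, align 8) → ends 16
m9 at 16 (size 8, align 8) → ends 24
g at 24 (size 32, align 8) → ends 56
m16 at 56 (size 8, align 8) → ends 64
m13 at 64 (size 8, align 8) → ends 72
m5 at 72 (size 8, align 8) → ends 80
f at 80 (size 60, align 4) → ends 140
m14 at 140 (size 1, align 1) → ends 141
pad 3 to align 4 for a
a at 144 (size 4, align 4) → ends 148
tail pad 4 to reach multiple of 8
total 152 bytes, alignment 8
— Msg2 —
g at 0 (size 32, align 8) → ends 32
m20 at 32 (size 8, align 8) → ends 40
m9 at 40 (size 8, align 8) → ends 48
m16 at 48 (size 8, align 8) → ends 56
m13 at 56 (size 8, align 8) → ends 64
m5 at 64 (size 8, align 8) → ends 72
f at 72 (size 60, align 4) → ends 132
a at 132 (size 4, align 4) → ends 136
m15 at 136 (size 1, align 1) → ends 137
m14 at 137 (size 1, align 1) → ends 138
tail pad 6 to reach multiple of 8
total 144 bytes, alignment 8
152 − 144 = 8

8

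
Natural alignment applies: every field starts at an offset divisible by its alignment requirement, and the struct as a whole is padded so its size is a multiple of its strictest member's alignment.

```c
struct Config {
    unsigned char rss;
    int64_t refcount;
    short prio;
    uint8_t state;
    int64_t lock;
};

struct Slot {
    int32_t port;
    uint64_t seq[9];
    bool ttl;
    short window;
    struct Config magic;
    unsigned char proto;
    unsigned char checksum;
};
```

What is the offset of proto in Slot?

Config: 0..1  rss  (1B, 1-aligned); 1..8  -- padding (7B); 8..16  refcount  (8B, 8-aligned); 16..18  prio  (2B, 2-aligned); 18..19  state  (1B, 1-aligned); 19..24  -- padding (5B); 24..32  lock  (8B, 8-aligned); sizeof = 32, alignof = 8
0..4  port  (4B, 4-aligned)
4..8  -- padding (4B)
8..80  seq  (72B, 8-aligned)
80..81  ttl  (1B, 1-aligned)
81..82  -- padding (1B)
82..84  window  (2B, 2-aligned)
84..88  -- padding (4B)
88..120  magic  (32B, 8-aligned)
120..121  proto  (1B, 1-aligned)

120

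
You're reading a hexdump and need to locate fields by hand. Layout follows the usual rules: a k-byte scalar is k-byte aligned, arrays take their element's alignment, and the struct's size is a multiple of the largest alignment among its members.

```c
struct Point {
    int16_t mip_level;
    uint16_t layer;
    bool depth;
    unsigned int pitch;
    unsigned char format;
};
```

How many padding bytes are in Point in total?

6

mip_level at 0 (size 2, align 2) → ends 2
layer at 2 (size 2, align 2) → ends 4
depth at 4 (size 1, align 1) → ends 5
pad 3 to align 4 for pitch
pitch at 8 (size 4, align 4) → ends 12
format at 12 (size 1, align 1) → ends 13
tail pad 3 to reach multiple of 4
total 16 bytes, alignment 4
data bytes 10, size 16 → padding 6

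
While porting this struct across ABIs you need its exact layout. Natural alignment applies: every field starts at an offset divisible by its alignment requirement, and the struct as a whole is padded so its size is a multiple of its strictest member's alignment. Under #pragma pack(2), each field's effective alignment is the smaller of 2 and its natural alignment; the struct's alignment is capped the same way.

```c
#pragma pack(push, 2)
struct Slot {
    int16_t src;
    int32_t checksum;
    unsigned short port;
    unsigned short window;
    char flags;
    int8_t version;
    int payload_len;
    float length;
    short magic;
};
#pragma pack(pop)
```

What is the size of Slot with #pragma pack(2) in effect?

0..2  src  (2B, 2-aligned)
2..6  checksum  (4B, 2-aligned)
6..8  port  (2B, 2-aligned)
8..10  window  (2B, 2-aligned)
10..11  flags  (1B, 1-aligned)
11..12  version  (1B, 1-aligned)
12..16  payload_len  (4B, 2-aligned)
16..20  length  (4B, 2-aligned)
20..22  magic  (2B, 2-aligned)
sizeof = 22, alignof = 2

22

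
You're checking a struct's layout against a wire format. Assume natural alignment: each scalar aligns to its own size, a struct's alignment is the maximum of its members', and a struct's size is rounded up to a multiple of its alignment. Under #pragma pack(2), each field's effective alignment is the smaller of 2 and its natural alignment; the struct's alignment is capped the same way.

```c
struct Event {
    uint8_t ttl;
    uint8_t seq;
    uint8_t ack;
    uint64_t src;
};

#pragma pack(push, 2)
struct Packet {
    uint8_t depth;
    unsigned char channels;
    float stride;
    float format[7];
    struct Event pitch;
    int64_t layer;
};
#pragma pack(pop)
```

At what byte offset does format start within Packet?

6

Event: @0: ttl [1B, align 1] → 1; @1: seq [1B, align 1] → 2; @2: ack [1B, align 1] → 3; +5 pad (align 8); @8: src [8B, align 8] → 16; size 16, align 8
@0: depth [1B, align 1] → 1
@1: channels [1B, align 1] → 2
@2: stride [4B, align 2] → 6
@6: format [28B, align 2] → 34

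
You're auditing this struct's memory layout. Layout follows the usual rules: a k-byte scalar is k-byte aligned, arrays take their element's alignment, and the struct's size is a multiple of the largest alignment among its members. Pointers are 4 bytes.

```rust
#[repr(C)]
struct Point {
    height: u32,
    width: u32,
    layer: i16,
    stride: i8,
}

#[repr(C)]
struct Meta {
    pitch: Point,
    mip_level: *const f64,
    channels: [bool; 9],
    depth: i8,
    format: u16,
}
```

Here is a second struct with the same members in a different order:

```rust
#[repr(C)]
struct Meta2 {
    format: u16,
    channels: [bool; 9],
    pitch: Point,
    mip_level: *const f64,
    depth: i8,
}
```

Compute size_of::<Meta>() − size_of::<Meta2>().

Point: 0..4  height  (4B, 4-aligned); 4..8  width  (4B, 4-aligned); 8..10  layer  (2B, 2-aligned); 10..11  stride  (1B, 1-aligned); 11..12  -- tail padding (1B); sizeof = 12, alignof = 4
0..12  pitch  (12B, 4-aligned)
12..16  mip_level  (4B, 4-aligned)
16..25  channels  (9B, 1-aligned)
25..26  depth  (1B, 1-aligned)
26..28  format  (2B, 2-aligned)
sizeof = 28, alignof = 4
— Meta2 —
0..2  format  (2B, 2-aligned)
2..11  channels  (9B, 1-aligned)
11..12  -- padding (1B)
12..24  pitch  (12B, 4-aligned)
24..28  mip_level  (4B, 4-aligned)
28..29  depth  (1B, 1-aligned)
29..32  -- tail padding (3B)
sizeof = 32, alignof = 4
28 − 32 = -4

-4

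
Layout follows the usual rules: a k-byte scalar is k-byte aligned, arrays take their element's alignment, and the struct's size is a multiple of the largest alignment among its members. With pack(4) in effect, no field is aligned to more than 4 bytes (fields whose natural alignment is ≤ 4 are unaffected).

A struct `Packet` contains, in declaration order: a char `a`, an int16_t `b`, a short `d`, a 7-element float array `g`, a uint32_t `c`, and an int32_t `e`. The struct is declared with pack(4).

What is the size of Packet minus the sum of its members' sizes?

3

0..1  a  (1B, 1-aligned)
1..2  -- padding (1B)
2..4  b  (2B, 2-aligned)
4..6  d  (2B, 2-aligned)
6..8  -- padding (2B)
8..36  g  (28B, 4-aligned)
36..40  c  (4B, 4-aligned)
40..44  e  (4B, 4-aligned)
sizeof = 44, alignof = 4
data bytes 41, size 44 → padding 3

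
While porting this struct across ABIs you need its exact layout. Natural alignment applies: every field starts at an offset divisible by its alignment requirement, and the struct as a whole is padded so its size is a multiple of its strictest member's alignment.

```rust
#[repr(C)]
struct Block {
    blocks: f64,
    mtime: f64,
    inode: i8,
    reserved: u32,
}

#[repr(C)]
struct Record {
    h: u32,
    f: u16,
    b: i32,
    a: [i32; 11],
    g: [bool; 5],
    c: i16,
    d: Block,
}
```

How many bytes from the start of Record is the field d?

64

Block: blocks at 0 (size 8, align 8) → ends 8; mtime at 8 (size 8, align 8) → ends 16; inode at 16 (size 1, align 1) → ends 17; pad 3 to align 4 for reserved; reserved at 20 (size 4, align 4) → ends 24; total 24 bytes, alignment 8
h at 0 (size 4, align 4) → ends 4
f at 4 (size 2, align 2) → ends 6
pad 2 to align 4 for b
b at 8 (size 4, align 4) → ends 12
a at 12 (size 44, align 4) → ends 56
g at 56 (size 5, align 1) → ends 61
pad 1 to align 2 for c
c at 62 (size 2, align 2) → ends 64
d at 64 (size 24, align 8) → ends 88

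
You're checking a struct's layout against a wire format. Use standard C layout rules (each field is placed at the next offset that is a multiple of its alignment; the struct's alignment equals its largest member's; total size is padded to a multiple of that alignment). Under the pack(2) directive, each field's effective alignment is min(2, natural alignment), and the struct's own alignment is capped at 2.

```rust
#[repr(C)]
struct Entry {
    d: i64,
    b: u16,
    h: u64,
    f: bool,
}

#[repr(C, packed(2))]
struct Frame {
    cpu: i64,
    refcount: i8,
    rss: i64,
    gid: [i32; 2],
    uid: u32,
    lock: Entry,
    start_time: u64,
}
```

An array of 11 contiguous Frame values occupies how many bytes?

Entry: @0: d [8B, align 8] → 8; @8: b [2B, align 2] → 10; +6 pad (align 8); @16: h [8B, align 8] → 24; @24: f [1B, align 1] → 25; +7 tail pad (align 8); size 32, align 8
@0: cpu [8B, align 2] → 8
@8: refcount [1B, align 1] → 9
+1 pad (align 2)
@10: rss [8B, align 2] → 18
@18: gid [8B, align 2] → 26
@26: uid [4B, align 2] → 30
@30: lock [32B, align 2] → 62
@62: start_time [8B, align 2] → 70
size 70, align 2
array of 11: 11 × 70 = 770

770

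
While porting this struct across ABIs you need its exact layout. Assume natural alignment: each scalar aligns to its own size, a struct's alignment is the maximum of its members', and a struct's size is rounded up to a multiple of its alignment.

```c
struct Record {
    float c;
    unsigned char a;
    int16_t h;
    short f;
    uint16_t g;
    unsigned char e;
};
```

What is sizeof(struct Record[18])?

0..4  c  (4B, 4-aligned)
4..5  a  (1B, 1-aligned)
5..6  -- padding (1B)
6..8  h  (2B, 2-aligned)
8..10  f  (2B, 2-aligned)
10..12  g  (2B, 2-aligned)
12..13  e  (1B, 1-aligned)
13..16  -- tail padding (3B)
sizeof = 16, alignof = 4
array of 18: 18 × 16 = 288

288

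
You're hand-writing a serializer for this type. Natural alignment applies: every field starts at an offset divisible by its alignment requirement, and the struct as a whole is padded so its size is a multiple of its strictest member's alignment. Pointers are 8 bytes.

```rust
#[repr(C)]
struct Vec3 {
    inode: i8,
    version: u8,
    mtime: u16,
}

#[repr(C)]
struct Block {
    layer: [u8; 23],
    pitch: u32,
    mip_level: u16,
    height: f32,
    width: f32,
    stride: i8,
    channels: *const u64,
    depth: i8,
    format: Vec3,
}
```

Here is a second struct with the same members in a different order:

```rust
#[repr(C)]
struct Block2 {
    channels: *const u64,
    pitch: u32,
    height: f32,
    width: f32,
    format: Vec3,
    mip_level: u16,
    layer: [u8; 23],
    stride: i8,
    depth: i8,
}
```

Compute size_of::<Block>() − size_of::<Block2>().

8

Vec3: 0..1  inode  (1B, 1-aligned); 1..2  version  (1B, 1-aligned); 2..4  mtime  (2B, 2-aligned); sizeof = 4, alignof = 2
0..23  layer  (23B, 1-aligned)
23..24  -- padding (1B)
24..28  pitch  (4B, 4-aligned)
28..30  mip_level  (2B, 2-aligned)
30..32  -- padding (2B)
32..36  height  (4B, 4-aligned)
36..40  width  (4B, 4-aligned)
40..41  stride  (1B, 1-aligned)
41..48  -- padding (7B)
48..56  channels  (8B, 8-aligned)
56..57  depth  (1B, 1-aligned)
57..58  -- padding (1B)
58..62  format  (4B, 2-aligned)
62..64  -- tail padding (2B)
sizeof = 64, alignof = 8
— Block2 —
0..8  channels  (8B, 8-aligned)
8..12  pitch  (4B, 4-aligned)
12..16  height  (4B, 4-aligned)
16..20  width  (4B, 4-aligned)
20..24  format  (4B, 2-aligned)
24..26  mip_level  (2B, 2-aligned)
26..49  layer  (23B, 1-aligned)
49..50  stride  (1B, 1-aligned)
50..51  depth  (1B, 1-aligned)
51..56  -- tail padding (5B)
sizeof = 56, alignof = 8
64 − 56 = 8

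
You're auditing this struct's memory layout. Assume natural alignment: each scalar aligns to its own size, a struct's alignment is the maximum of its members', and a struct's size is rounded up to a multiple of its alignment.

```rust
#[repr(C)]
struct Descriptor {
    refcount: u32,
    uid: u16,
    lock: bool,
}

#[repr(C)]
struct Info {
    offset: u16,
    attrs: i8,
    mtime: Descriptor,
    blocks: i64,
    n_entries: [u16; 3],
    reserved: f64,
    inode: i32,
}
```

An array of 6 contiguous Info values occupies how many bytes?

Descriptor: @0: refcount [4B, align 4] → 4; @4: uid [2B, align 2] → 6; @6: lock [1B, align 1] → 7; +1 tail pad (align 4); size 8, align 4
@0: offset [2B, align 2] → 2
@2: attrs [1B, align 1] → 3
+1 pad (align 4)
@4: mtime [8B, align 4] → 12
+4 pad (align 8)
@16: blocks [8B, align 8] → 24
@24: n_entries [6B, align 2] → 30
+2 pad (align 8)
@32: reserved [8B, align 8] → 40
@40: inode [4B, align 4] → 44
+4 tail pad (align 8)
size 48, align 8
array of 6: 6 × 48 = 288

288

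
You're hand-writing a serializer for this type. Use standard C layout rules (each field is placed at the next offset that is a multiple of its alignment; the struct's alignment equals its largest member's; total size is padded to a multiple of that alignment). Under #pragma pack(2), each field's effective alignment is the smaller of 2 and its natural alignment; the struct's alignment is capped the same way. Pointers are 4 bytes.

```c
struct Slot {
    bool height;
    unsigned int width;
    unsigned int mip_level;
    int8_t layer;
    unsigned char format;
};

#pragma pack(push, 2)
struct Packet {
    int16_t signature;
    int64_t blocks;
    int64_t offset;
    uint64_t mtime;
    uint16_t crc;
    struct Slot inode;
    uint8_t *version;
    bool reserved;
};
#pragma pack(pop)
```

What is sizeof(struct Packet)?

Slot: @0: height [1B, align 1] → 1; +3 pad (align 4); @4: width [4B, align 4] → 8; @8: mip_level [4B, align 4] → 12; @12: layer [1B, align 1] → 13; @13: format [1B, align 1] → 14; +2 tail pad (align 4); size 16, align 4
@0: signature [2B, align 2] → 2
@2: blocks [8B, align 2] → 10
@10: offset [8B, align 2] → 18
@18: mtime [8B, align 2] → 26
@26: crc [2B, align 2] → 28
@28: inode [16B, align 2] → 44
@44: version [4B, align 2] → 48
@48: reserved [1B, align 1] → 49
+1 tail pad (align 2)
size 50, align 2

50 bytes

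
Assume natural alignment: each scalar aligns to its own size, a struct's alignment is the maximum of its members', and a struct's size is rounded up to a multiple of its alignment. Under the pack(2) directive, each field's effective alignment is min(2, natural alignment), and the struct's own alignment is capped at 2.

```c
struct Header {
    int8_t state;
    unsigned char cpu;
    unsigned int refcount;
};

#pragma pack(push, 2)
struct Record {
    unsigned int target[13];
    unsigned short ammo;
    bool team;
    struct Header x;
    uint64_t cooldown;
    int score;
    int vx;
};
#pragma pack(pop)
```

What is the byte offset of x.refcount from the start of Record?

Header: state at 0 (size 1, align 1) → ends 1; cpu at 1 (size 1, align 1) → ends 2; pad 2 to align 4 for refcount; refcount at 4 (size 4, align 4) → ends 8; total 8 bytes, alignment 4
target at 0 (size 52, align 2) → ends 52
ammo at 52 (size 2, align 2) → ends 54
team at 54 (size 1, align 1) → ends 55
pad 1 to align 2 for x
x at 56 (size 8, align 2) → ends 64
within Header: refcount at 4
56 + 4 = 60

60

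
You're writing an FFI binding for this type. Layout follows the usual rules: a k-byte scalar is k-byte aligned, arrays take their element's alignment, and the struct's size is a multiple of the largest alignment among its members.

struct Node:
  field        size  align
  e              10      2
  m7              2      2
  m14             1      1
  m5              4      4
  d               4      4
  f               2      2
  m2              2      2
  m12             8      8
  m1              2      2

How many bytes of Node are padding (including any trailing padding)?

13

e at 0 (size 10, align 2) → ends 10
m7 at 10 (size 2, align 2) → ends 12
m14 at 12 (size 1, align 1) → ends 13
pad 3 to align 4 for m5
m5 at 16 (size 4, align 4) → ends 20
d at 20 (size 4, align 4) → ends 24
f at 24 (size 2, align 2) → ends 26
m2 at 26 (size 2, align 2) → ends 28
pad 4 to align 8 for m12
m12 at 32 (size 8, align 8) → ends 40
m1 at 40 (size 2, align 2) → ends 42
tail pad 6 to reach multiple of 8
total 48 bytes, alignment 8
data bytes 35, size 48 → padding 13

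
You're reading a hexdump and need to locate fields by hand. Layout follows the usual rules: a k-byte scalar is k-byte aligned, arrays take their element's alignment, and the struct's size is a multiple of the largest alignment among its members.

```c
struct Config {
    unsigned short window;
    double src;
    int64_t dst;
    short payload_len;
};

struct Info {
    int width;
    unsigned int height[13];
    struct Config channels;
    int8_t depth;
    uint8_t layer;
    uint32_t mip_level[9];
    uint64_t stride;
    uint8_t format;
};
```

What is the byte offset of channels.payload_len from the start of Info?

Config: @0: window [2B, align 2] → 2; +6 pad (align 8); @8: src [8B, align 8] → 16; @16: dst [8B, align 8] → 24; @24: payload_len [2B, align 2] → 26; +6 tail pad (align 8); size 32, align 8
@0: width [4B, align 4] → 4
@4: height [52B, align 4] → 56
@56: channels [32B, align 8] → 88
within Config: payload_len at 24
56 + 24 = 80

80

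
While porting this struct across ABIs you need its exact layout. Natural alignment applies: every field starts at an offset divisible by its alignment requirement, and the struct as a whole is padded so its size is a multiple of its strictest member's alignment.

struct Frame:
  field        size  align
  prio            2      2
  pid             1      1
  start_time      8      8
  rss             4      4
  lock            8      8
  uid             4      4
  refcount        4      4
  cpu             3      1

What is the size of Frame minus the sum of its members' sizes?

14

0..2  prio  (2B, 2-aligned)
2..3  pid  (1B, 1-aligned)
3..8  -- padding (5B)
8..16  start_time  (8B, 8-aligned)
16..20  rss  (4B, 4-aligned)
20..24  -- padding (4B)
24..32  lock  (8B, 8-aligned)
32..36  uid  (4B, 4-aligned)
36..40  refcount  (4B, 4-aligned)
40..43  cpu  (3B, 1-aligned)
43..48  -- tail padding (5B)
sizeof = 48, alignof = 8
data bytes 34, size 48 → padding 14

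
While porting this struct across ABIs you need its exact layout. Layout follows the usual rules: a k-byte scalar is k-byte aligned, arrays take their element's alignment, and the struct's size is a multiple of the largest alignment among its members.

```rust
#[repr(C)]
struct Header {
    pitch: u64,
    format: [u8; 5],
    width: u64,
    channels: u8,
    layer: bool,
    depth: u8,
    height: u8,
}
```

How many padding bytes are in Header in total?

@0: pitch [8B, align 8] → 8
@8: format [5B, align 1] → 13
+3 pad (align 8)
@16: width [8B, align 8] → 24
@24: channels [1B, align 1] → 25
@25: layer [1B, align 1] → 26
@26: depth [1B, align 1] → 27
@27: height [1B, align 1] → 28
+4 tail pad (align 8)
size 32, align 8
data bytes 25, size 32 → padding 7

7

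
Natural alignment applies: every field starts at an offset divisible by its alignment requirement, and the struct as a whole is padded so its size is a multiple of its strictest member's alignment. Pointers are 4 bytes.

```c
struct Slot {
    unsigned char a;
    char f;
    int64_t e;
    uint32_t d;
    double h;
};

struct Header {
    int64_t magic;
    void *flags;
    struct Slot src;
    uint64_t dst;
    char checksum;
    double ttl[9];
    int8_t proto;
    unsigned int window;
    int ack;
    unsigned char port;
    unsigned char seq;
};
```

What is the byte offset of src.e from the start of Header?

24

Slot: 0..1  a  (1B, 1-aligned); 1..2  f  (1B, 1-aligned); 2..8  -- padding (6B); 8..16  e  (8B, 8-aligned); 16..20  d  (4B, 4-aligned); 20..24  -- padding (4B); 24..32  h  (8B, 8-aligned); sizeof = 32, alignof = 8
0..8  magic  (8B, 8-aligned)
8..12  flags  (4B, 4-aligned)
12..16  -- padding (4B)
16..48  src  (32B, 8-aligned)
within Slot: e at 8
16 + 8 = 24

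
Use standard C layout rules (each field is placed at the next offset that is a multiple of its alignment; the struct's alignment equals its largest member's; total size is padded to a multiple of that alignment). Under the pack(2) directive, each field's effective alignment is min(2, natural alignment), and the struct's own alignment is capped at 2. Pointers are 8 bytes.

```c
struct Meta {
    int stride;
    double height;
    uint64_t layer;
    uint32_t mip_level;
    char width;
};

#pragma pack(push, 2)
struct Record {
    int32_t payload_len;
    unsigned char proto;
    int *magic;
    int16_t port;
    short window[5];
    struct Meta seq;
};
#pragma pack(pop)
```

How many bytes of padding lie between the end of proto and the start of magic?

Meta: stride at 0 (size 4, align 4) → ends 4; pad 4 to align 8 for height; height at 8 (size 8, align 8) → ends 16; layer at 16 (size 8, align 8) → ends 24; mip_level at 24 (size 4, align 4) → ends 28; width at 28 (size 1, align 1) → ends 29; tail pad 3 to reach multiple of 8; total 32 bytes, alignment 8
payload_len at 0 (size 4, align 2) → ends 4
proto at 4 (size 1, align 1) → ends 5
pad 1 to align 2 for magic
magic at 6 (size 8, align 2) → ends 14

1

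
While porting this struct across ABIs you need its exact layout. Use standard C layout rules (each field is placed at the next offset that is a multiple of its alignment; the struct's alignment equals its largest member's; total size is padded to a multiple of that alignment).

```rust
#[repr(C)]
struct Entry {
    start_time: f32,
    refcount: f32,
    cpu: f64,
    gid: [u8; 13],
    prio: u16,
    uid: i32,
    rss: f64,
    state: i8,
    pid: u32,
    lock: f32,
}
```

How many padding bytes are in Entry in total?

12

start_time at 0 (size 4, align 4) → ends 4
refcount at 4 (size 4, align 4) → ends 8
cpu at 8 (size 8, align 8) → ends 16
gid at 16 (size 13, align 1) → ends 29
pad 1 to align 2 for prio
prio at 30 (size 2, align 2) → ends 32
uid at 32 (size 4, align 4) → ends 36
pad 4 to align 8 for rss
rss at 40 (size 8, align 8) → ends 48
state at 48 (size 1, align 1) → ends 49
pad 3 to align 4 for pid
pid at 52 (size 4, align 4) → ends 56
lock at 56 (size 4, align 4) → ends 60
tail pad 4 to reach multiple of 8
total 64 bytes, alignment 8
data bytes 52, size 64 → padding 12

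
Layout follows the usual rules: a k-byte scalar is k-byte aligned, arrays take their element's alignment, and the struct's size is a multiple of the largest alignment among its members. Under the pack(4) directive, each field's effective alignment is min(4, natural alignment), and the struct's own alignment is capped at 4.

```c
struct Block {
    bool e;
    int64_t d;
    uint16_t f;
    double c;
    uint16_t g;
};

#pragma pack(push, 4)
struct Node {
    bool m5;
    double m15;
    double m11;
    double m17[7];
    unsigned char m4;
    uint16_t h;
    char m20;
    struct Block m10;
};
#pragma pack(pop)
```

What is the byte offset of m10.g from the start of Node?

Block: e at 0 (size 1, align 1) → ends 1; pad 7 to align 8 for d; d at 8 (size 8, align 8) → ends 16; f at 16 (size 2, align 2) → ends 18; pad 6 to align 8 for c; c at 24 (size 8, align 8) → ends 32; g at 32 (size 2, align 2) → ends 34; tail pad 6 to reach multiple of 8; total 40 bytes, alignment 8
m5 at 0 (size 1, align 1) → ends 1
pad 3 to align 4 for m15
m15 at 4 (size 8, align 4) → ends 12
m11 at 12 (size 8, align 4) → ends 20
m17 at 20 (size 56, align 4) → ends 76
m4 at 76 (size 1, align 1) → ends 77
pad 1 to align 2 for h
h at 78 (size 2, align 2) → ends 80
m20 at 80 (size 1, align 1) → ends 81
pad 3 to align 4 for m10
m10 at 84 (size 40, align 4) → ends 124
within Block: g at 32
84 + 32 = 116

116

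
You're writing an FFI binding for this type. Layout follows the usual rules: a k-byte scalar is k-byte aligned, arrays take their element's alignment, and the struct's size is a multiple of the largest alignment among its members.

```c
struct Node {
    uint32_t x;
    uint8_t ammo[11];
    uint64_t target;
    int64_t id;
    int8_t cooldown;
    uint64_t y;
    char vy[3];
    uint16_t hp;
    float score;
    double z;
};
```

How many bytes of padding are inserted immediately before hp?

1

@0: x [4B, align 4] → 4
@4: ammo [11B, align 1] → 15
+1 pad (align 8)
@16: target [8B, align 8] → 24
@24: id [8B, align 8] → 32
@32: cooldown [1B, align 1] → 33
+7 pad (align 8)
@40: y [8B, align 8] → 48
@48: vy [3B, align 1] → 51
+1 pad (align 2)
@52: hp [2B, align 2] → 54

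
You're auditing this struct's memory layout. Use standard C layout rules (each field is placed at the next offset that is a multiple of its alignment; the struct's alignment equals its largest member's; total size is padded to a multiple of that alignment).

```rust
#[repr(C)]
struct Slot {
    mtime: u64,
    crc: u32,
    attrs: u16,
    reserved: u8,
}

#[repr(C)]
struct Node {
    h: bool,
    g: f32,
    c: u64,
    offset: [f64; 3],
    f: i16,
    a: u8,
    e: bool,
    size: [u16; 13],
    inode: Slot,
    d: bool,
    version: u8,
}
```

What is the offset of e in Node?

Slot: 0..8  mtime  (8B, 8-aligned); 8..12  crc  (4B, 4-aligned); 12..14  attrs  (2B, 2-aligned); 14..15  reserved  (1B, 1-aligned); 15..16  -- tail padding (1B); sizeof = 16, alignof = 8
0..1  h  (1B, 1-aligned)
1..4  -- padding (3B)
4..8  g  (4B, 4-aligned)
8..16  c  (8B, 8-aligned)
16..40  offset  (24B, 8-aligned)
40..42  f  (2B, 2-aligned)
42..43  a  (1B, 1-aligned)
43..44  e  (1B, 1-aligned)

43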